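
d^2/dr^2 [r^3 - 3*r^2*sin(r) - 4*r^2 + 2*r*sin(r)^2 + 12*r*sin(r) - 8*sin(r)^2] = 3*r^2*sin(r) - 12*sqrt(2)*r*sin(r + pi/4) + 4*r*cos(2*r) + 6*r - 6*sin(r) + 4*sin(2*r) + 24*cos(r) - 16*cos(2*r) - 8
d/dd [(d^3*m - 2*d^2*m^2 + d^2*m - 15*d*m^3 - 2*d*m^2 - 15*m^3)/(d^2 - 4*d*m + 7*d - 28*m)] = m*((2*d - 4*m + 7)*(-d^3 + 2*d^2*m - d^2 + 15*d*m^2 + 2*d*m + 15*m^2) + (d^2 - 4*d*m + 7*d - 28*m)*(3*d^2 - 4*d*m + 2*d - 15*m^2 - 2*m))/(d^2 - 4*d*m + 7*d - 28*m)^2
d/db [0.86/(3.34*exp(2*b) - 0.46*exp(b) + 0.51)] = (0.3956 - 5.7448*exp(b))*exp(b)/(3.34*exp(2*b) - 0.46*exp(b) + 0.51)^2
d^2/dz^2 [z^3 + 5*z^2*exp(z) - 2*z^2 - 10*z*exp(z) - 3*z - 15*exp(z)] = 5*z^2*exp(z) + 10*z*exp(z) + 6*z - 25*exp(z) - 4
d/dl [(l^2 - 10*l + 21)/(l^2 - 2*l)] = 2*(4*l^2 - 21*l + 21)/(l^2*(l^2 - 4*l + 4))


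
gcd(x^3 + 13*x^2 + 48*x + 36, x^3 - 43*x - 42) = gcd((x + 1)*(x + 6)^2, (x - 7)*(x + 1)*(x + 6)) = x^2 + 7*x + 6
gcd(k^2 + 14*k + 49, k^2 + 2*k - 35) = k + 7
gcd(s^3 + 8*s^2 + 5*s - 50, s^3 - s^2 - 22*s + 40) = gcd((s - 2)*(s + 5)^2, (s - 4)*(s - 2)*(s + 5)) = s^2 + 3*s - 10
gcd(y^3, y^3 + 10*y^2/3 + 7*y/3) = y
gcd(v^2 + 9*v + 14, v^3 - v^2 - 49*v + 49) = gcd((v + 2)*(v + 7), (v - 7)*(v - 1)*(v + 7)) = v + 7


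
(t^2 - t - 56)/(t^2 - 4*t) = (t^2 - t - 56)/(t*(t - 4))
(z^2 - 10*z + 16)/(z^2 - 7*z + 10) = (z - 8)/(z - 5)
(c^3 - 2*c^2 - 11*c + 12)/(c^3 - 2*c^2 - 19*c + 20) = (c^2 - c - 12)/(c^2 - c - 20)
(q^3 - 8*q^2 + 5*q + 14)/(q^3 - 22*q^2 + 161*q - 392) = (q^2 - q - 2)/(q^2 - 15*q + 56)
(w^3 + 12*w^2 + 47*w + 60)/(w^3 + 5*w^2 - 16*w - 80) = (w + 3)/(w - 4)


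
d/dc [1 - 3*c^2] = -6*c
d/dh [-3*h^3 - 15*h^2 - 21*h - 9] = -9*h^2 - 30*h - 21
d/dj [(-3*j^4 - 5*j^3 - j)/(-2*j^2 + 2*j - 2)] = (3*j^5 - 2*j^4 + j^3 + 7*j^2 + 1/2)/(j^4 - 2*j^3 + 3*j^2 - 2*j + 1)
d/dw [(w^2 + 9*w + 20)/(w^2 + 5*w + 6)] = 2*(-2*w^2 - 14*w - 23)/(w^4 + 10*w^3 + 37*w^2 + 60*w + 36)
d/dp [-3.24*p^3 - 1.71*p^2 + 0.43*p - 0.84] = -9.72*p^2 - 3.42*p + 0.43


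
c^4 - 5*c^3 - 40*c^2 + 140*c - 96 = (c - 8)*(c - 2)*(c - 1)*(c + 6)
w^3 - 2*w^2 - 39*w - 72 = (w - 8)*(w + 3)^2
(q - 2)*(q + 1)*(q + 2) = q^3 + q^2 - 4*q - 4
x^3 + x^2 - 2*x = x*(x - 1)*(x + 2)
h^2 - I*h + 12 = (h - 4*I)*(h + 3*I)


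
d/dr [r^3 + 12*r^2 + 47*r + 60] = 3*r^2 + 24*r + 47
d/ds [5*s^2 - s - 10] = 10*s - 1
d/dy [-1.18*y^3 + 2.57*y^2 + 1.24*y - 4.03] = -3.54*y^2 + 5.14*y + 1.24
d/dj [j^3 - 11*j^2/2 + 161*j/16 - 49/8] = 3*j^2 - 11*j + 161/16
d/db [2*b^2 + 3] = 4*b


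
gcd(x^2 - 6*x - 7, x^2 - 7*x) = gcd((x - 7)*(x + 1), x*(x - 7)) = x - 7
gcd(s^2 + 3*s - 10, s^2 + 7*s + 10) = s + 5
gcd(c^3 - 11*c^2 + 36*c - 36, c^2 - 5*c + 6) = c^2 - 5*c + 6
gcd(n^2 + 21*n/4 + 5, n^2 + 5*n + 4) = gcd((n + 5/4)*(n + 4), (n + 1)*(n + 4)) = n + 4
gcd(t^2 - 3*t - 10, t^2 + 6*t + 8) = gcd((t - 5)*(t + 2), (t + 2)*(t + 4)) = t + 2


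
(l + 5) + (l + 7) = 2*l + 12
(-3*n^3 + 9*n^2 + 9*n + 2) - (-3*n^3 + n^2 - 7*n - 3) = 8*n^2 + 16*n + 5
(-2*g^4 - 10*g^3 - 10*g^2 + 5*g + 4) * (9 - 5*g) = 10*g^5 + 32*g^4 - 40*g^3 - 115*g^2 + 25*g + 36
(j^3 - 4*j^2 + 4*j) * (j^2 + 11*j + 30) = j^5 + 7*j^4 - 10*j^3 - 76*j^2 + 120*j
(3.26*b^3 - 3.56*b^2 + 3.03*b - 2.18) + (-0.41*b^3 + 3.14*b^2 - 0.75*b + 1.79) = 2.85*b^3 - 0.42*b^2 + 2.28*b - 0.39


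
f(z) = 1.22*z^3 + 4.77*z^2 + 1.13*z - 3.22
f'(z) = 3.66*z^2 + 9.54*z + 1.13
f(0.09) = -3.08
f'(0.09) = 2.02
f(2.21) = 35.74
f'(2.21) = 40.09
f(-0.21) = -3.26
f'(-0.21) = -0.71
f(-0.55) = -2.60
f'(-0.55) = -3.01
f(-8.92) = -499.64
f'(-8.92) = 207.25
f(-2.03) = 3.94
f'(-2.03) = -3.15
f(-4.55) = -24.53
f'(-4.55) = 33.49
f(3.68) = 126.34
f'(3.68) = 85.80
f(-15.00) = -3064.42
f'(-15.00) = 681.53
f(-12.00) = -1438.06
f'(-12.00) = 413.69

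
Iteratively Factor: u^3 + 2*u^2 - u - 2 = (u + 2)*(u^2 - 1) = (u - 1)*(u + 2)*(u + 1)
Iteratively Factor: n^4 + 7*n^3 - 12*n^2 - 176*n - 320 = (n - 5)*(n^3 + 12*n^2 + 48*n + 64) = (n - 5)*(n + 4)*(n^2 + 8*n + 16) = (n - 5)*(n + 4)^2*(n + 4)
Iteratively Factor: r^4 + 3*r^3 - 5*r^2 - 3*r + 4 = (r - 1)*(r^3 + 4*r^2 - r - 4) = (r - 1)*(r + 4)*(r^2 - 1) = (r - 1)*(r + 1)*(r + 4)*(r - 1)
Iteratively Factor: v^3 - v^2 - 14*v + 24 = (v + 4)*(v^2 - 5*v + 6) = (v - 2)*(v + 4)*(v - 3)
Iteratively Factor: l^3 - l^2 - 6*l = (l + 2)*(l^2 - 3*l) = l*(l + 2)*(l - 3)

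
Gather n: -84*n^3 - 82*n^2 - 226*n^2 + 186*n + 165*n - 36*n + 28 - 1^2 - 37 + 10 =-84*n^3 - 308*n^2 + 315*n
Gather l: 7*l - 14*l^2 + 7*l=-14*l^2 + 14*l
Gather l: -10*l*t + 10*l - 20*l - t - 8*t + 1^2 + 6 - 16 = l*(-10*t - 10) - 9*t - 9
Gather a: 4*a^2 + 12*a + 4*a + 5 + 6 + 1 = 4*a^2 + 16*a + 12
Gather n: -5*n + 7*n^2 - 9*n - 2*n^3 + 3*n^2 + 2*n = -2*n^3 + 10*n^2 - 12*n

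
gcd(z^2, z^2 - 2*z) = z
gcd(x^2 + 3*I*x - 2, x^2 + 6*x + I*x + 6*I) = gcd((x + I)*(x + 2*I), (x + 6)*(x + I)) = x + I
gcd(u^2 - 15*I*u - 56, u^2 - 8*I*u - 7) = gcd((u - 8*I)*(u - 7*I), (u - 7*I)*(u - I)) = u - 7*I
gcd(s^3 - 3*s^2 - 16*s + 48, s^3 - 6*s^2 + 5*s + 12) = s^2 - 7*s + 12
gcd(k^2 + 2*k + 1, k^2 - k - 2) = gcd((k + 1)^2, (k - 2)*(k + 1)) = k + 1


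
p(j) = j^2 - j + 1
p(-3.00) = 13.00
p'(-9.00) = -19.00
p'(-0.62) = -2.24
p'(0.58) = 0.16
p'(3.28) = 5.56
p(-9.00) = 91.00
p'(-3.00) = -7.00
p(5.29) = 23.69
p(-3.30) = 15.19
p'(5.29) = 9.58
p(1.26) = 1.33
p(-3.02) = 13.14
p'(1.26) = 1.52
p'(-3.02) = -7.04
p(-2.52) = 9.87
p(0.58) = 0.76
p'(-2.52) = -6.04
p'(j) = 2*j - 1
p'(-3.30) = -7.60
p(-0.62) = 2.00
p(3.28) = 8.48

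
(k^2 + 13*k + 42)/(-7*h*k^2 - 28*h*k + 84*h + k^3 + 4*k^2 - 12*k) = (-k - 7)/(7*h*k - 14*h - k^2 + 2*k)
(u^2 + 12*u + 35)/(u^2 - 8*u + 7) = (u^2 + 12*u + 35)/(u^2 - 8*u + 7)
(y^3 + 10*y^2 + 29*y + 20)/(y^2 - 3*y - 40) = (y^2 + 5*y + 4)/(y - 8)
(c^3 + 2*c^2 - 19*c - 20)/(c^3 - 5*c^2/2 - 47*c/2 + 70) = 2*(c + 1)/(2*c - 7)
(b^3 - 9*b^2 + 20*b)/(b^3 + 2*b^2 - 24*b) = (b - 5)/(b + 6)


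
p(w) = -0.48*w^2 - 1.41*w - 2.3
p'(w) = -0.96*w - 1.41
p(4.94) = -20.98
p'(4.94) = -6.15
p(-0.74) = -1.52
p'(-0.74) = -0.70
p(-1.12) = -1.32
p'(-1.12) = -0.33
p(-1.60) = -1.27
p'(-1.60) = 0.13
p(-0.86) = -1.44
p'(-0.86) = -0.58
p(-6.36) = -12.75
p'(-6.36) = 4.70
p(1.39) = -5.19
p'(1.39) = -2.74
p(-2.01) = -1.41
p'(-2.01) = 0.52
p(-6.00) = -11.12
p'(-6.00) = 4.35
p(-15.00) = -89.15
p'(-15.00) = 12.99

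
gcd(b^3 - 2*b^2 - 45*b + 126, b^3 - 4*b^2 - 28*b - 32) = 1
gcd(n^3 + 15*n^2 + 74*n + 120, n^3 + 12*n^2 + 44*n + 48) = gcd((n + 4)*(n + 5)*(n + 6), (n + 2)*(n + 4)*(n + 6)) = n^2 + 10*n + 24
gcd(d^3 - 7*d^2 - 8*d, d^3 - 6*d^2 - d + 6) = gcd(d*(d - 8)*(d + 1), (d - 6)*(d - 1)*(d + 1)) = d + 1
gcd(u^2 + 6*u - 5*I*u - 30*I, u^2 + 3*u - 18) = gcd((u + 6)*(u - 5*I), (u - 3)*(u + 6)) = u + 6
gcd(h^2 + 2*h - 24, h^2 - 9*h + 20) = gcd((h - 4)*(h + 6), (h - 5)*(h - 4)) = h - 4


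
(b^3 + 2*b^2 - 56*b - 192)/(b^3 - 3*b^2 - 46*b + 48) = (b + 4)/(b - 1)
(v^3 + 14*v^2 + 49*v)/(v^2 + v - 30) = v*(v^2 + 14*v + 49)/(v^2 + v - 30)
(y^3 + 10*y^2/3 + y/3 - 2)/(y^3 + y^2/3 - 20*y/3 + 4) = (y + 1)/(y - 2)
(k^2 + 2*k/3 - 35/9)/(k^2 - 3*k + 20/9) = (3*k + 7)/(3*k - 4)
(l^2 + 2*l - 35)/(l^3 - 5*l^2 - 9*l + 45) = (l + 7)/(l^2 - 9)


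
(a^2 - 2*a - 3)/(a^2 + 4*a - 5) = (a^2 - 2*a - 3)/(a^2 + 4*a - 5)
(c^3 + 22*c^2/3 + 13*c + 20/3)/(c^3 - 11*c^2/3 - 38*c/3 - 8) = (c + 5)/(c - 6)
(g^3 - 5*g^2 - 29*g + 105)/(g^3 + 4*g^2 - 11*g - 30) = (g - 7)/(g + 2)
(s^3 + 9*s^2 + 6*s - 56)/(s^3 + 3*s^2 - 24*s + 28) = (s + 4)/(s - 2)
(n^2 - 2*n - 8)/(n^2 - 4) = (n - 4)/(n - 2)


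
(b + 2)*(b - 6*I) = b^2 + 2*b - 6*I*b - 12*I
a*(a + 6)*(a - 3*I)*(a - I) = a^4 + 6*a^3 - 4*I*a^3 - 3*a^2 - 24*I*a^2 - 18*a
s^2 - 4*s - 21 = (s - 7)*(s + 3)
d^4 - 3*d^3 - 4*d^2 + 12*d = d*(d - 3)*(d - 2)*(d + 2)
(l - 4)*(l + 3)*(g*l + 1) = g*l^3 - g*l^2 - 12*g*l + l^2 - l - 12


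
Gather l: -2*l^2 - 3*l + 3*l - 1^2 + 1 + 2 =2 - 2*l^2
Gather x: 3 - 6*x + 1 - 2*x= 4 - 8*x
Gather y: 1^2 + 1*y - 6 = y - 5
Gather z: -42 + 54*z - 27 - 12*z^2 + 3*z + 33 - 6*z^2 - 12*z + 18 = -18*z^2 + 45*z - 18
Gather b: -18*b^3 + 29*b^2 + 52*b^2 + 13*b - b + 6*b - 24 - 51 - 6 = -18*b^3 + 81*b^2 + 18*b - 81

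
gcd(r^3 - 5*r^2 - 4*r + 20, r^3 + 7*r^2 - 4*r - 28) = r^2 - 4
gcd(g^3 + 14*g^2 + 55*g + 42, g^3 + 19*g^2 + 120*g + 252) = g^2 + 13*g + 42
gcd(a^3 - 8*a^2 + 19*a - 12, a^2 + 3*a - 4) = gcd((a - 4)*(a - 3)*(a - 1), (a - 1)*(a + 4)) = a - 1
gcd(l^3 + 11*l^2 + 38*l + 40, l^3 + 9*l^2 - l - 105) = l + 5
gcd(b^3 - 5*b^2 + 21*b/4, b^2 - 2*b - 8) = 1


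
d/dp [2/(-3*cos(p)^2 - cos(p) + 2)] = -2*(6*cos(p) + 1)*sin(p)/(3*cos(p)^2 + cos(p) - 2)^2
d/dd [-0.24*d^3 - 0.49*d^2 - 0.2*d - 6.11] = -0.72*d^2 - 0.98*d - 0.2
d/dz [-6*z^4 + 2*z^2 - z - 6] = -24*z^3 + 4*z - 1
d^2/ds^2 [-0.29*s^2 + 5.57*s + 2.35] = -0.580000000000000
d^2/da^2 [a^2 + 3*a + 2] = 2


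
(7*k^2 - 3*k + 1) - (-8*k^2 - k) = 15*k^2 - 2*k + 1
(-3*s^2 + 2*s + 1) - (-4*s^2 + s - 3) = s^2 + s + 4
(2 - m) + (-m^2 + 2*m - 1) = -m^2 + m + 1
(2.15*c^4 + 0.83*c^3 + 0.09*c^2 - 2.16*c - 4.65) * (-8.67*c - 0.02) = -18.6405*c^5 - 7.2391*c^4 - 0.7969*c^3 + 18.7254*c^2 + 40.3587*c + 0.093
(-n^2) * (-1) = n^2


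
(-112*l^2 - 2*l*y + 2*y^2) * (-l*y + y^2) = 112*l^3*y - 110*l^2*y^2 - 4*l*y^3 + 2*y^4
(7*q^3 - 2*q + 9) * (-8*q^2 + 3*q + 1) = -56*q^5 + 21*q^4 + 23*q^3 - 78*q^2 + 25*q + 9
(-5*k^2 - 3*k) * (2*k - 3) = -10*k^3 + 9*k^2 + 9*k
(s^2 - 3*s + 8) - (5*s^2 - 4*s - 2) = -4*s^2 + s + 10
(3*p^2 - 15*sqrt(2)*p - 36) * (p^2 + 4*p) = 3*p^4 - 15*sqrt(2)*p^3 + 12*p^3 - 60*sqrt(2)*p^2 - 36*p^2 - 144*p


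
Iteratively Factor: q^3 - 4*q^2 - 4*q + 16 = (q - 2)*(q^2 - 2*q - 8) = (q - 4)*(q - 2)*(q + 2)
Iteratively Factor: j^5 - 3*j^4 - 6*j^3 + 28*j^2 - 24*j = (j + 3)*(j^4 - 6*j^3 + 12*j^2 - 8*j) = j*(j + 3)*(j^3 - 6*j^2 + 12*j - 8) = j*(j - 2)*(j + 3)*(j^2 - 4*j + 4) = j*(j - 2)^2*(j + 3)*(j - 2)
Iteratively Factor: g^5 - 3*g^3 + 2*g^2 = (g)*(g^4 - 3*g^2 + 2*g) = g^2*(g^3 - 3*g + 2) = g^2*(g + 2)*(g^2 - 2*g + 1) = g^2*(g - 1)*(g + 2)*(g - 1)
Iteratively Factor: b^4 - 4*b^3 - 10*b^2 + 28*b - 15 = (b - 5)*(b^3 + b^2 - 5*b + 3) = (b - 5)*(b - 1)*(b^2 + 2*b - 3) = (b - 5)*(b - 1)^2*(b + 3)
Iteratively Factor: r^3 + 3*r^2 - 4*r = (r + 4)*(r^2 - r) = r*(r + 4)*(r - 1)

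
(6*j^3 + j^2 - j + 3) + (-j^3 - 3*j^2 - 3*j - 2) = 5*j^3 - 2*j^2 - 4*j + 1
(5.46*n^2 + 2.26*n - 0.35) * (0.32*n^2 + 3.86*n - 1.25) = 1.7472*n^4 + 21.7988*n^3 + 1.7866*n^2 - 4.176*n + 0.4375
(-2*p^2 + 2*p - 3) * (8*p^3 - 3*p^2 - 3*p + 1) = -16*p^5 + 22*p^4 - 24*p^3 + p^2 + 11*p - 3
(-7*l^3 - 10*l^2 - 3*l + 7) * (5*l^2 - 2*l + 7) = -35*l^5 - 36*l^4 - 44*l^3 - 29*l^2 - 35*l + 49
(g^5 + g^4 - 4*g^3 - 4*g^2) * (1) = g^5 + g^4 - 4*g^3 - 4*g^2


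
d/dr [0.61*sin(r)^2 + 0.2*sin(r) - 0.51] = (1.22*sin(r) + 0.2)*cos(r)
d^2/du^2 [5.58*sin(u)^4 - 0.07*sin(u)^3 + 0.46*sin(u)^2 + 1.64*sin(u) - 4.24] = -89.28*sin(u)^4 + 0.63*sin(u)^3 + 65.12*sin(u)^2 - 2.06*sin(u) + 0.92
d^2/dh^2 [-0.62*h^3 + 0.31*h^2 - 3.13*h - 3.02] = 0.62 - 3.72*h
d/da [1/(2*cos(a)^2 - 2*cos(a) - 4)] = (2*cos(a) - 1)*sin(a)/(2*(sin(a)^2 + cos(a) + 1)^2)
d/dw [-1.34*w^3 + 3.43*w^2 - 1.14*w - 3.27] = -4.02*w^2 + 6.86*w - 1.14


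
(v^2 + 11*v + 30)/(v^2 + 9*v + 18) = (v + 5)/(v + 3)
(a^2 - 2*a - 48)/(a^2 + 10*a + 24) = (a - 8)/(a + 4)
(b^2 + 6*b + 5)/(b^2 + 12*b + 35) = (b + 1)/(b + 7)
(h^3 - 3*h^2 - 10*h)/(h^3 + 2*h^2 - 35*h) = (h + 2)/(h + 7)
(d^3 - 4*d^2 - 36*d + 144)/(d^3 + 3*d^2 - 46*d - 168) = (d^2 - 10*d + 24)/(d^2 - 3*d - 28)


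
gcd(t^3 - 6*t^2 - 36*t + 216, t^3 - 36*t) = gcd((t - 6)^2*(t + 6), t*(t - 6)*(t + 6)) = t^2 - 36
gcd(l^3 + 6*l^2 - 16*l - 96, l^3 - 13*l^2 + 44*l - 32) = l - 4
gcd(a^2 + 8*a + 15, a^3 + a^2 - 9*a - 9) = a + 3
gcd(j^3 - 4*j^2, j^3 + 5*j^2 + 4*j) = j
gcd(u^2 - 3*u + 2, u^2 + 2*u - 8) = u - 2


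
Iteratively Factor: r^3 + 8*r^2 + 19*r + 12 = (r + 3)*(r^2 + 5*r + 4) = (r + 3)*(r + 4)*(r + 1)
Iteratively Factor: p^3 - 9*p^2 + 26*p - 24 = (p - 3)*(p^2 - 6*p + 8) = (p - 4)*(p - 3)*(p - 2)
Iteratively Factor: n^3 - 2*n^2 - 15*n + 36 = (n - 3)*(n^2 + n - 12) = (n - 3)*(n + 4)*(n - 3)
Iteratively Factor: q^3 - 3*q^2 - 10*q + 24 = (q - 4)*(q^2 + q - 6) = (q - 4)*(q - 2)*(q + 3)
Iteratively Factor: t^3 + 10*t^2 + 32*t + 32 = (t + 2)*(t^2 + 8*t + 16) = (t + 2)*(t + 4)*(t + 4)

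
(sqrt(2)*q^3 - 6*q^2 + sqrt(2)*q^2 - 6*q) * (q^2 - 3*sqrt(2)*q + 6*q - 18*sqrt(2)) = sqrt(2)*q^5 - 12*q^4 + 7*sqrt(2)*q^4 - 84*q^3 + 24*sqrt(2)*q^3 - 72*q^2 + 126*sqrt(2)*q^2 + 108*sqrt(2)*q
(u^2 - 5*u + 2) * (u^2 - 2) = u^4 - 5*u^3 + 10*u - 4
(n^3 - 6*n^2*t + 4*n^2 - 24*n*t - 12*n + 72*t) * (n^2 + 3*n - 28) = n^5 - 6*n^4*t + 7*n^4 - 42*n^3*t - 28*n^3 + 168*n^2*t - 148*n^2 + 888*n*t + 336*n - 2016*t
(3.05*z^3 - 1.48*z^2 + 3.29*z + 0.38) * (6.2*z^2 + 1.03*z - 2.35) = 18.91*z^5 - 6.0345*z^4 + 11.7061*z^3 + 9.2227*z^2 - 7.3401*z - 0.893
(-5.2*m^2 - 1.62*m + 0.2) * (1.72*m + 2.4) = -8.944*m^3 - 15.2664*m^2 - 3.544*m + 0.48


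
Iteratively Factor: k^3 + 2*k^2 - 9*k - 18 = (k + 3)*(k^2 - k - 6) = (k + 2)*(k + 3)*(k - 3)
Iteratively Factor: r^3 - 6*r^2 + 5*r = (r - 1)*(r^2 - 5*r) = (r - 5)*(r - 1)*(r)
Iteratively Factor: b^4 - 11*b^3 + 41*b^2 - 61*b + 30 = (b - 5)*(b^3 - 6*b^2 + 11*b - 6) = (b - 5)*(b - 3)*(b^2 - 3*b + 2) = (b - 5)*(b - 3)*(b - 2)*(b - 1)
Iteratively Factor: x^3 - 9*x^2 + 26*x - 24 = (x - 3)*(x^2 - 6*x + 8) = (x - 4)*(x - 3)*(x - 2)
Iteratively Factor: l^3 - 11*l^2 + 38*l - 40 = (l - 5)*(l^2 - 6*l + 8) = (l - 5)*(l - 4)*(l - 2)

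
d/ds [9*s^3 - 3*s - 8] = 27*s^2 - 3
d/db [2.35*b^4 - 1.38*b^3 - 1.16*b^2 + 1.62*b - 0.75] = 9.4*b^3 - 4.14*b^2 - 2.32*b + 1.62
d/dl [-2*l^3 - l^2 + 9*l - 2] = -6*l^2 - 2*l + 9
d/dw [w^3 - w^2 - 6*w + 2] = 3*w^2 - 2*w - 6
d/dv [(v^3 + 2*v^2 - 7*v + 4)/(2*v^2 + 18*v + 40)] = (v^2 + 10*v - 11)/(2*(v^2 + 10*v + 25))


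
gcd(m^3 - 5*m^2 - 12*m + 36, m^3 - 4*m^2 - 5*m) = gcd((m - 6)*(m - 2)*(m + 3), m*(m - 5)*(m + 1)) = 1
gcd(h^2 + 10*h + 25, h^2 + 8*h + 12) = 1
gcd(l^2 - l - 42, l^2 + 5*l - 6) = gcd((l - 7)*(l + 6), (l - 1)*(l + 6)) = l + 6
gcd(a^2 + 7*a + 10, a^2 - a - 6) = a + 2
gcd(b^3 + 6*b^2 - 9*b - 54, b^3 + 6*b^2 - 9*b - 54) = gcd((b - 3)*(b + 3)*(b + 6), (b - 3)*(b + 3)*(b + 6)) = b^3 + 6*b^2 - 9*b - 54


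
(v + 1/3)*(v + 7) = v^2 + 22*v/3 + 7/3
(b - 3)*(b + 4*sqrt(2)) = b^2 - 3*b + 4*sqrt(2)*b - 12*sqrt(2)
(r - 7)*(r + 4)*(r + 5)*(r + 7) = r^4 + 9*r^3 - 29*r^2 - 441*r - 980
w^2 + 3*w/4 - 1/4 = (w - 1/4)*(w + 1)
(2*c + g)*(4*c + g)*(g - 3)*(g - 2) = 8*c^2*g^2 - 40*c^2*g + 48*c^2 + 6*c*g^3 - 30*c*g^2 + 36*c*g + g^4 - 5*g^3 + 6*g^2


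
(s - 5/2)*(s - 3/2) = s^2 - 4*s + 15/4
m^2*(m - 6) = m^3 - 6*m^2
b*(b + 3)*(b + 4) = b^3 + 7*b^2 + 12*b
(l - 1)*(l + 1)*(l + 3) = l^3 + 3*l^2 - l - 3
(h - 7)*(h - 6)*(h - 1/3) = h^3 - 40*h^2/3 + 139*h/3 - 14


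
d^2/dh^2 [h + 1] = 0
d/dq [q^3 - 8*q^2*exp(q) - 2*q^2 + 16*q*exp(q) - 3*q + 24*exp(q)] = -8*q^2*exp(q) + 3*q^2 - 4*q + 40*exp(q) - 3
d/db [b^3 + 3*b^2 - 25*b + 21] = 3*b^2 + 6*b - 25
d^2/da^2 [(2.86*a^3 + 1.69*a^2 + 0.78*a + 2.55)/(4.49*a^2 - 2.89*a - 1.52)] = (-5.6843418860808e-14*a^5 + 1.27897692436818e-13*a^4 + 162.120842*a^3 + 453.03345*a^2 - 126.947802*a + 78.358574)/(90.518849*a^6 - 174.788067*a^5 + 20.572731*a^4 + 94.204463*a^3 - 6.964488*a^2 - 20.031168*a - 3.511808)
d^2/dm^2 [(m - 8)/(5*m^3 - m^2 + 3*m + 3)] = 2*((m - 8)*(15*m^2 - 2*m + 3)^2 + (-15*m^2 + 2*m - (m - 8)*(15*m - 1) - 3)*(5*m^3 - m^2 + 3*m + 3))/(5*m^3 - m^2 + 3*m + 3)^3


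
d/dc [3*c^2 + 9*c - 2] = 6*c + 9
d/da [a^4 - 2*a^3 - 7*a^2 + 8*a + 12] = 4*a^3 - 6*a^2 - 14*a + 8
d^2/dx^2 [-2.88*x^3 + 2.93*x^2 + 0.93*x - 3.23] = 5.86 - 17.28*x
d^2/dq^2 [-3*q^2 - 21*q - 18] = -6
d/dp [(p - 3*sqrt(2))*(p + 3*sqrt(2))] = 2*p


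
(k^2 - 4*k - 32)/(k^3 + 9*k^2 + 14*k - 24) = (k - 8)/(k^2 + 5*k - 6)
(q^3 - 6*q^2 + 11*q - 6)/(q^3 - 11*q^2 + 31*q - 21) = (q - 2)/(q - 7)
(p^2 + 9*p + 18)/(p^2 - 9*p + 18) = (p^2 + 9*p + 18)/(p^2 - 9*p + 18)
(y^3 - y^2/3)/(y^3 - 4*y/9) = 3*y*(3*y - 1)/(9*y^2 - 4)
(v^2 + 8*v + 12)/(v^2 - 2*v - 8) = (v + 6)/(v - 4)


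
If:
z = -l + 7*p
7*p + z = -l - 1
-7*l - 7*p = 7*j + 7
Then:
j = z - 3/7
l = -z - 1/2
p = -1/14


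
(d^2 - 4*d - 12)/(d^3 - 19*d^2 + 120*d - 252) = (d + 2)/(d^2 - 13*d + 42)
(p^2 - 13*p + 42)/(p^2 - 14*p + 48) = (p - 7)/(p - 8)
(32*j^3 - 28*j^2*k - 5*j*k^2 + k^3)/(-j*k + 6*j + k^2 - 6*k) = (-32*j^2 - 4*j*k + k^2)/(k - 6)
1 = 1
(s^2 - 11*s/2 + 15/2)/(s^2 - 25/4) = 2*(s - 3)/(2*s + 5)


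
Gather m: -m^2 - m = -m^2 - m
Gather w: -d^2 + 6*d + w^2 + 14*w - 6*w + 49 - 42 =-d^2 + 6*d + w^2 + 8*w + 7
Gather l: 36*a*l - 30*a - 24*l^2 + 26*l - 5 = -30*a - 24*l^2 + l*(36*a + 26) - 5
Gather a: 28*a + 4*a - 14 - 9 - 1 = 32*a - 24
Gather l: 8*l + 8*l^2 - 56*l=8*l^2 - 48*l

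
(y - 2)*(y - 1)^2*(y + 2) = y^4 - 2*y^3 - 3*y^2 + 8*y - 4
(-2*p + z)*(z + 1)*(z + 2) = -2*p*z^2 - 6*p*z - 4*p + z^3 + 3*z^2 + 2*z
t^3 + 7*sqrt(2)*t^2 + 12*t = t*(t + sqrt(2))*(t + 6*sqrt(2))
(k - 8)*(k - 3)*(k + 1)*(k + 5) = k^4 - 5*k^3 - 37*k^2 + 89*k + 120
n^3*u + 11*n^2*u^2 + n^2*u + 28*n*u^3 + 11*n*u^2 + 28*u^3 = (n + 4*u)*(n + 7*u)*(n*u + u)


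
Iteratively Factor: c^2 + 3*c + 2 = (c + 1)*(c + 2)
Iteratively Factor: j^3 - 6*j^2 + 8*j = (j - 2)*(j^2 - 4*j) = j*(j - 2)*(j - 4)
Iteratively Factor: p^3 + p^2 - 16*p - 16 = (p - 4)*(p^2 + 5*p + 4) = (p - 4)*(p + 1)*(p + 4)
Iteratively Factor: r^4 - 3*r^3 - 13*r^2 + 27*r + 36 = (r + 3)*(r^3 - 6*r^2 + 5*r + 12) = (r - 4)*(r + 3)*(r^2 - 2*r - 3) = (r - 4)*(r + 1)*(r + 3)*(r - 3)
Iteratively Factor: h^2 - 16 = (h - 4)*(h + 4)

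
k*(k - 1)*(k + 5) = k^3 + 4*k^2 - 5*k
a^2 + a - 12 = (a - 3)*(a + 4)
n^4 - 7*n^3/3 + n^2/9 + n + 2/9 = (n - 2)*(n - 1)*(n + 1/3)^2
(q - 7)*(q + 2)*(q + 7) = q^3 + 2*q^2 - 49*q - 98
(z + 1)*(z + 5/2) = z^2 + 7*z/2 + 5/2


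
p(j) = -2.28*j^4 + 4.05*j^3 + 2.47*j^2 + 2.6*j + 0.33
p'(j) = -9.12*j^3 + 12.15*j^2 + 4.94*j + 2.6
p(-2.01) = -65.02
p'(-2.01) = 115.82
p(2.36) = 2.73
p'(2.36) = -37.95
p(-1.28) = -13.56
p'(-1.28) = 35.31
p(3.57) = -144.98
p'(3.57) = -239.87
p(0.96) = 6.75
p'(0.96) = 10.47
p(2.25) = 6.38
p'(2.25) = -28.66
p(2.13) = 9.28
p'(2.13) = -19.89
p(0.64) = 3.68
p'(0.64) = 8.35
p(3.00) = -44.97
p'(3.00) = -119.47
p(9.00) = -11782.83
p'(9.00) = -5617.27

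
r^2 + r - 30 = (r - 5)*(r + 6)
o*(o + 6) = o^2 + 6*o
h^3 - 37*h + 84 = (h - 4)*(h - 3)*(h + 7)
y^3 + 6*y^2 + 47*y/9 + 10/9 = (y + 1/3)*(y + 2/3)*(y + 5)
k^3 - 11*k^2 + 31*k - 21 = (k - 7)*(k - 3)*(k - 1)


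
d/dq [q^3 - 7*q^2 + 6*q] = 3*q^2 - 14*q + 6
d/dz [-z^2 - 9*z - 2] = -2*z - 9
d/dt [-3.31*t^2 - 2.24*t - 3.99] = -6.62*t - 2.24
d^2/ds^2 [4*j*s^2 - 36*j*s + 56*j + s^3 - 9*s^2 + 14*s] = 8*j + 6*s - 18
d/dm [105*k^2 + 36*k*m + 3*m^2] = 36*k + 6*m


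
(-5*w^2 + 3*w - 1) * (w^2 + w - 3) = -5*w^4 - 2*w^3 + 17*w^2 - 10*w + 3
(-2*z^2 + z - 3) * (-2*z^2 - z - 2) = 4*z^4 + 9*z^2 + z + 6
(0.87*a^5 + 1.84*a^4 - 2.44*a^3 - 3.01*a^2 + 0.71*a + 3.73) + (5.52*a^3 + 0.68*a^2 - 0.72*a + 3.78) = 0.87*a^5 + 1.84*a^4 + 3.08*a^3 - 2.33*a^2 - 0.01*a + 7.51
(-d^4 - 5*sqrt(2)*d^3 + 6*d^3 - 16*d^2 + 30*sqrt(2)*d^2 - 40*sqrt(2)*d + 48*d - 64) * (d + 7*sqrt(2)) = -d^5 - 12*sqrt(2)*d^4 + 6*d^4 - 86*d^3 + 72*sqrt(2)*d^3 - 152*sqrt(2)*d^2 + 468*d^2 - 624*d + 336*sqrt(2)*d - 448*sqrt(2)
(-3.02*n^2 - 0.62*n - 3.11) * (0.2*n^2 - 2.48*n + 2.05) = -0.604*n^4 + 7.3656*n^3 - 5.2754*n^2 + 6.4418*n - 6.3755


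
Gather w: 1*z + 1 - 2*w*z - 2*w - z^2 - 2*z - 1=w*(-2*z - 2) - z^2 - z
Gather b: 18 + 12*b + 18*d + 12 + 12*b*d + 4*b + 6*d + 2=b*(12*d + 16) + 24*d + 32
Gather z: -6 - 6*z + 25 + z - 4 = 15 - 5*z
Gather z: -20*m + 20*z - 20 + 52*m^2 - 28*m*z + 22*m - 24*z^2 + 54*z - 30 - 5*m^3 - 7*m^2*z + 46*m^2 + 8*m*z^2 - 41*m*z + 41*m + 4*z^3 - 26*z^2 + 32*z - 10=-5*m^3 + 98*m^2 + 43*m + 4*z^3 + z^2*(8*m - 50) + z*(-7*m^2 - 69*m + 106) - 60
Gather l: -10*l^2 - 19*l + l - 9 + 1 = -10*l^2 - 18*l - 8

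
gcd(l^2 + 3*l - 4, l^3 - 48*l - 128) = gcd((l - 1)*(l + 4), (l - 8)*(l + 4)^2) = l + 4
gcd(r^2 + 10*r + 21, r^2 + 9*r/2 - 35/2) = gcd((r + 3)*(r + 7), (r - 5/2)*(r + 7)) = r + 7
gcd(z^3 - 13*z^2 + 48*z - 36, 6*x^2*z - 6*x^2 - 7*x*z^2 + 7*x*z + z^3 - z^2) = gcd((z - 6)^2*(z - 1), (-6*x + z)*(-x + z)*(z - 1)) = z - 1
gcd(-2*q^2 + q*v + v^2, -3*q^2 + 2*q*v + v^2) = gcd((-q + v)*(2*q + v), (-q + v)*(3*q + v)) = q - v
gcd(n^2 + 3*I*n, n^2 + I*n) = n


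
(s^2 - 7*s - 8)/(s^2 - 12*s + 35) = (s^2 - 7*s - 8)/(s^2 - 12*s + 35)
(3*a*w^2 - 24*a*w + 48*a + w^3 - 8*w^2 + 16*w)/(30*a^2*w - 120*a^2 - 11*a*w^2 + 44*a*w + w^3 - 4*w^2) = (3*a*w - 12*a + w^2 - 4*w)/(30*a^2 - 11*a*w + w^2)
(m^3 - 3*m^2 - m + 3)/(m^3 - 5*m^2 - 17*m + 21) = (m^2 - 2*m - 3)/(m^2 - 4*m - 21)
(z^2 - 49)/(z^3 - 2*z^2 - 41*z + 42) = (z + 7)/(z^2 + 5*z - 6)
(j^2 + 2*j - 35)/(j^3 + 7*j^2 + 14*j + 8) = (j^2 + 2*j - 35)/(j^3 + 7*j^2 + 14*j + 8)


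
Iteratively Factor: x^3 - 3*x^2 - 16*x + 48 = (x - 4)*(x^2 + x - 12) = (x - 4)*(x + 4)*(x - 3)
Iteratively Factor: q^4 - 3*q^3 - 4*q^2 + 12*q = (q - 2)*(q^3 - q^2 - 6*q) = q*(q - 2)*(q^2 - q - 6) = q*(q - 2)*(q + 2)*(q - 3)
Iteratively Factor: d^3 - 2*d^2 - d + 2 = (d - 1)*(d^2 - d - 2) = (d - 2)*(d - 1)*(d + 1)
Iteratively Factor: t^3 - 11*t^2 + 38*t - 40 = (t - 5)*(t^2 - 6*t + 8) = (t - 5)*(t - 4)*(t - 2)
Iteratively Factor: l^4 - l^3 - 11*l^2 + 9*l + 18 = (l - 3)*(l^3 + 2*l^2 - 5*l - 6) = (l - 3)*(l + 1)*(l^2 + l - 6) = (l - 3)*(l - 2)*(l + 1)*(l + 3)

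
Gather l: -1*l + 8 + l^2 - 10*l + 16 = l^2 - 11*l + 24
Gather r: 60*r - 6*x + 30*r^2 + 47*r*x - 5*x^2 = 30*r^2 + r*(47*x + 60) - 5*x^2 - 6*x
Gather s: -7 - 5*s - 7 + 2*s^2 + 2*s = 2*s^2 - 3*s - 14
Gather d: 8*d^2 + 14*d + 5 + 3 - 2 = 8*d^2 + 14*d + 6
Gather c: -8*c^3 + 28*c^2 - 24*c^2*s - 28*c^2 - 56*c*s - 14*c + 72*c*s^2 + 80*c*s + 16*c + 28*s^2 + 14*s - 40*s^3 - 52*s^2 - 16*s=-8*c^3 - 24*c^2*s + c*(72*s^2 + 24*s + 2) - 40*s^3 - 24*s^2 - 2*s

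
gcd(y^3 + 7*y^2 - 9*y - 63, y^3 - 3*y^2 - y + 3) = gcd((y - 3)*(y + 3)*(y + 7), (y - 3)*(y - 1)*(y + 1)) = y - 3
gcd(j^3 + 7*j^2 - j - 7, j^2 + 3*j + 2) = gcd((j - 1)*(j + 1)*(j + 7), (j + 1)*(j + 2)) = j + 1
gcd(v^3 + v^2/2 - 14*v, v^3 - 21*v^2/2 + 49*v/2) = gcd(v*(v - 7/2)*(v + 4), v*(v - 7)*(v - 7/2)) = v^2 - 7*v/2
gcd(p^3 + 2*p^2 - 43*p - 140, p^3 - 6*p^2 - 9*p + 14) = p - 7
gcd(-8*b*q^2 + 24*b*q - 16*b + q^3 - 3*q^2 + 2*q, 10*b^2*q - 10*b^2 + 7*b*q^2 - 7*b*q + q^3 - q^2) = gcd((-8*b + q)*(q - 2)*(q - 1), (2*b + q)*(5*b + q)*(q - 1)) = q - 1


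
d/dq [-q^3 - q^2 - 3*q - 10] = -3*q^2 - 2*q - 3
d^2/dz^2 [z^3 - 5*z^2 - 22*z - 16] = 6*z - 10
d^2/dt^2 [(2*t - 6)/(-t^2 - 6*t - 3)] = 4*(-4*(t - 3)*(t + 3)^2 + 3*(t + 1)*(t^2 + 6*t + 3))/(t^2 + 6*t + 3)^3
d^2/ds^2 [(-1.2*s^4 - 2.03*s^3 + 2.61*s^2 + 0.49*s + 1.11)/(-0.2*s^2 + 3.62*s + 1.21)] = (0.096*s^6 - 5.2128*s^5 + 92.60928*s^4 + 134.467744*s^3 + 70.377756*s^2 + 21.943098*s - 32.979014)/(0.008*s^6 - 0.4344*s^5 + 7.71744*s^4 - 42.181688*s^3 - 46.690512*s^2 - 15.900126*s - 1.771561)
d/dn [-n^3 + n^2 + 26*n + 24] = -3*n^2 + 2*n + 26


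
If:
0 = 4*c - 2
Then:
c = 1/2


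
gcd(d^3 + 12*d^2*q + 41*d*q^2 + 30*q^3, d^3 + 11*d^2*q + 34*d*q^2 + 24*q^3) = d^2 + 7*d*q + 6*q^2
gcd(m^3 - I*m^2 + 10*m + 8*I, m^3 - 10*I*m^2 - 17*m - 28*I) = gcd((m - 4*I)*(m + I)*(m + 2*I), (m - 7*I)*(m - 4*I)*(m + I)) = m^2 - 3*I*m + 4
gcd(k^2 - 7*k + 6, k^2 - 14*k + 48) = k - 6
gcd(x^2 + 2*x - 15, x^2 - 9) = x - 3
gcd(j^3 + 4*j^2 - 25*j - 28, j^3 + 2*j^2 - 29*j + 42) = j + 7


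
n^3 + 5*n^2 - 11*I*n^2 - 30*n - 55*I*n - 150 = (n + 5)*(n - 6*I)*(n - 5*I)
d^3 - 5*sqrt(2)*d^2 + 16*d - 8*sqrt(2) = (d - 2*sqrt(2))^2*(d - sqrt(2))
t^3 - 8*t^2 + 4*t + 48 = (t - 6)*(t - 4)*(t + 2)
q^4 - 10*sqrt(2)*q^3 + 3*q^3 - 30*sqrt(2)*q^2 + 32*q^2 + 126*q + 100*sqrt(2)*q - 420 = (q - 2)*(q + 5)*(q - 7*sqrt(2))*(q - 3*sqrt(2))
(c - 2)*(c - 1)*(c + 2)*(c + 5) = c^4 + 4*c^3 - 9*c^2 - 16*c + 20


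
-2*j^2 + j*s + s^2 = (-j + s)*(2*j + s)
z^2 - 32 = (z - 4*sqrt(2))*(z + 4*sqrt(2))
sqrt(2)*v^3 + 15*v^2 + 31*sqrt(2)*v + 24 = (v + 3*sqrt(2))*(v + 4*sqrt(2))*(sqrt(2)*v + 1)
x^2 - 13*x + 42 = (x - 7)*(x - 6)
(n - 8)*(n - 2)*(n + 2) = n^3 - 8*n^2 - 4*n + 32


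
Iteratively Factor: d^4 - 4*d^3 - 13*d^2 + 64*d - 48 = (d - 4)*(d^3 - 13*d + 12) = (d - 4)*(d - 3)*(d^2 + 3*d - 4) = (d - 4)*(d - 3)*(d - 1)*(d + 4)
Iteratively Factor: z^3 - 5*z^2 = (z)*(z^2 - 5*z) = z*(z - 5)*(z)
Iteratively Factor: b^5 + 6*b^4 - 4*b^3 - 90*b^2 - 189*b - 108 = (b - 4)*(b^4 + 10*b^3 + 36*b^2 + 54*b + 27) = (b - 4)*(b + 3)*(b^3 + 7*b^2 + 15*b + 9) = (b - 4)*(b + 3)^2*(b^2 + 4*b + 3) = (b - 4)*(b + 3)^3*(b + 1)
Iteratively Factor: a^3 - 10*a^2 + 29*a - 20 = (a - 4)*(a^2 - 6*a + 5) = (a - 4)*(a - 1)*(a - 5)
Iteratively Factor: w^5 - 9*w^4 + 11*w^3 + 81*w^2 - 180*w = (w + 3)*(w^4 - 12*w^3 + 47*w^2 - 60*w) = (w - 3)*(w + 3)*(w^3 - 9*w^2 + 20*w) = (w - 4)*(w - 3)*(w + 3)*(w^2 - 5*w) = (w - 5)*(w - 4)*(w - 3)*(w + 3)*(w)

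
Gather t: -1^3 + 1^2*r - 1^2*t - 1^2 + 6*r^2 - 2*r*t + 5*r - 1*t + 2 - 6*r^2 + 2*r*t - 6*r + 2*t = 0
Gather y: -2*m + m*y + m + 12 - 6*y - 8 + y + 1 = -m + y*(m - 5) + 5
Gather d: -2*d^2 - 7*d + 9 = -2*d^2 - 7*d + 9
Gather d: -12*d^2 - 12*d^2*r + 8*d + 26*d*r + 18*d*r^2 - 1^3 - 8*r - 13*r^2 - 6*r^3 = d^2*(-12*r - 12) + d*(18*r^2 + 26*r + 8) - 6*r^3 - 13*r^2 - 8*r - 1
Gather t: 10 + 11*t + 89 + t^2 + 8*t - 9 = t^2 + 19*t + 90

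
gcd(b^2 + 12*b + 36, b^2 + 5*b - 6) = b + 6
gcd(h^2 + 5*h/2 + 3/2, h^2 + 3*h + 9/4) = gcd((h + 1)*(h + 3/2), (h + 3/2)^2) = h + 3/2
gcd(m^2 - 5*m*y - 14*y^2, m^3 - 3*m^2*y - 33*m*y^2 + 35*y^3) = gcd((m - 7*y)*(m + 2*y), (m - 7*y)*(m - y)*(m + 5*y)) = -m + 7*y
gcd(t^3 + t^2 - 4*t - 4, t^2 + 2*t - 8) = t - 2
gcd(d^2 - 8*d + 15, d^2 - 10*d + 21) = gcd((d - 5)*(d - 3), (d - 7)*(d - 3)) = d - 3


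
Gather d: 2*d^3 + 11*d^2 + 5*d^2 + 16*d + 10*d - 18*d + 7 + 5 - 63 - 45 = 2*d^3 + 16*d^2 + 8*d - 96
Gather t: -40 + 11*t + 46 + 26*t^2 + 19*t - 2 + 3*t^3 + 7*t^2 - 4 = 3*t^3 + 33*t^2 + 30*t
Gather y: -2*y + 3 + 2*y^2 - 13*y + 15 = 2*y^2 - 15*y + 18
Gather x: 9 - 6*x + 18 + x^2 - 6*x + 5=x^2 - 12*x + 32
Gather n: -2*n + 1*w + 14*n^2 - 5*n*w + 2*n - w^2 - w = 14*n^2 - 5*n*w - w^2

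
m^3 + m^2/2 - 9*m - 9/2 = (m - 3)*(m + 1/2)*(m + 3)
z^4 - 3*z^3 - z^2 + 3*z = z*(z - 3)*(z - 1)*(z + 1)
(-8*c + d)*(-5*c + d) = 40*c^2 - 13*c*d + d^2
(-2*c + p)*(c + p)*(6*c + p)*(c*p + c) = -12*c^4*p - 12*c^4 - 8*c^3*p^2 - 8*c^3*p + 5*c^2*p^3 + 5*c^2*p^2 + c*p^4 + c*p^3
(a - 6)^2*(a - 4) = a^3 - 16*a^2 + 84*a - 144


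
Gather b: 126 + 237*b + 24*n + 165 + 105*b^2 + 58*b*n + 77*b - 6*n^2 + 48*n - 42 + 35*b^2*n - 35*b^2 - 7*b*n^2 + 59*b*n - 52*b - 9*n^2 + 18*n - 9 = b^2*(35*n + 70) + b*(-7*n^2 + 117*n + 262) - 15*n^2 + 90*n + 240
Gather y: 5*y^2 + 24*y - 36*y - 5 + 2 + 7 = 5*y^2 - 12*y + 4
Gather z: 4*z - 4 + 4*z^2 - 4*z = 4*z^2 - 4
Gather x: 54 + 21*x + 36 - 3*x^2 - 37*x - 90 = -3*x^2 - 16*x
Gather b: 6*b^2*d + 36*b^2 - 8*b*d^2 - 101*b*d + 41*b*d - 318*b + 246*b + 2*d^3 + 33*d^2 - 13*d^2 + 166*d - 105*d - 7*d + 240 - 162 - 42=b^2*(6*d + 36) + b*(-8*d^2 - 60*d - 72) + 2*d^3 + 20*d^2 + 54*d + 36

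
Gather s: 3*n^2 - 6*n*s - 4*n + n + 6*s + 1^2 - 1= 3*n^2 - 3*n + s*(6 - 6*n)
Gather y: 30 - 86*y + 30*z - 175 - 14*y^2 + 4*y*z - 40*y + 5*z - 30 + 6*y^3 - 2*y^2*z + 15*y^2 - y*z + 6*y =6*y^3 + y^2*(1 - 2*z) + y*(3*z - 120) + 35*z - 175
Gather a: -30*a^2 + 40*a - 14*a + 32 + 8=-30*a^2 + 26*a + 40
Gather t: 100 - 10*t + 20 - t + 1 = 121 - 11*t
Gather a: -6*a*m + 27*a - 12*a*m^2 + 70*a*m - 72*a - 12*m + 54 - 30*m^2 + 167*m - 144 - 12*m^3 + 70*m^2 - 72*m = a*(-12*m^2 + 64*m - 45) - 12*m^3 + 40*m^2 + 83*m - 90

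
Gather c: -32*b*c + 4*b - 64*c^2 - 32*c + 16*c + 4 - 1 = 4*b - 64*c^2 + c*(-32*b - 16) + 3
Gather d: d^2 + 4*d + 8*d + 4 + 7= d^2 + 12*d + 11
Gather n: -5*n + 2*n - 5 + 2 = -3*n - 3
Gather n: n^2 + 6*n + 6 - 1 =n^2 + 6*n + 5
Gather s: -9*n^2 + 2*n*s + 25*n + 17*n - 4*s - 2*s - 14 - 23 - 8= -9*n^2 + 42*n + s*(2*n - 6) - 45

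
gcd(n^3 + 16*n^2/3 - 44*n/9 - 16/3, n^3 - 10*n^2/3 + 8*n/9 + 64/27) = n^2 - 2*n/3 - 8/9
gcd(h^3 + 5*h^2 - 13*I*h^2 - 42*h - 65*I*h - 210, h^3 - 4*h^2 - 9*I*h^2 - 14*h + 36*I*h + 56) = h - 7*I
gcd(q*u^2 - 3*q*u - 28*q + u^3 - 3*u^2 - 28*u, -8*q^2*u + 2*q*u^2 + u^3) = 1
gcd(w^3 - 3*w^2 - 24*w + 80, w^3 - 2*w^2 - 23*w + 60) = w^2 + w - 20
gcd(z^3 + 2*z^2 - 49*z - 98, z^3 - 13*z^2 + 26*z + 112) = z^2 - 5*z - 14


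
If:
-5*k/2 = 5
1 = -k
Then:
No Solution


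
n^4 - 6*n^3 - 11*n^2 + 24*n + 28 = (n - 7)*(n - 2)*(n + 1)*(n + 2)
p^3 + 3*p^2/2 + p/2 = p*(p + 1/2)*(p + 1)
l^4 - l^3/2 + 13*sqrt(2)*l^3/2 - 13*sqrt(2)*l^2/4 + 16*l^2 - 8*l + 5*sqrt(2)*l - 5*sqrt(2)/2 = (l - 1/2)*(l + sqrt(2)/2)*(l + sqrt(2))*(l + 5*sqrt(2))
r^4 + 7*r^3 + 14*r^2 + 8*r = r*(r + 1)*(r + 2)*(r + 4)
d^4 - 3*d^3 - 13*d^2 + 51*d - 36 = (d - 3)^2*(d - 1)*(d + 4)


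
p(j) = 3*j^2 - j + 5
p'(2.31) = 12.86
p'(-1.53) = -10.18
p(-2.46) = 25.61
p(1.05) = 7.26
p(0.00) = 5.00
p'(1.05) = 5.30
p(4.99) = 74.71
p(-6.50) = 138.25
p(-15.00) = 695.00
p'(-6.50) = -40.00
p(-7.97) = 203.53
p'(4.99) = 28.94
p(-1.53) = 13.55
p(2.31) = 18.70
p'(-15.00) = -91.00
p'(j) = 6*j - 1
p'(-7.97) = -48.82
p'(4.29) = 24.74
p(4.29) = 55.92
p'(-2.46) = -15.76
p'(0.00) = -1.00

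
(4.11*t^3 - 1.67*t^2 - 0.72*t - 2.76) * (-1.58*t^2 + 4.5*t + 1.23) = -6.4938*t^5 + 21.1336*t^4 - 1.3221*t^3 - 0.9333*t^2 - 13.3056*t - 3.3948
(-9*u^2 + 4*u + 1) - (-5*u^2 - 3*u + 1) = -4*u^2 + 7*u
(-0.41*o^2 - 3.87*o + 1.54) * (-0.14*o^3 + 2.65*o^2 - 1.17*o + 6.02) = 0.0574*o^5 - 0.5447*o^4 - 9.9914*o^3 + 6.1407*o^2 - 25.0992*o + 9.2708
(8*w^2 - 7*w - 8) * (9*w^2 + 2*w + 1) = 72*w^4 - 47*w^3 - 78*w^2 - 23*w - 8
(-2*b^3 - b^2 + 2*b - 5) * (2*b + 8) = -4*b^4 - 18*b^3 - 4*b^2 + 6*b - 40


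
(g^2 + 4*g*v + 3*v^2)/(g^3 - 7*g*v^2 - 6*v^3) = (-g - 3*v)/(-g^2 + g*v + 6*v^2)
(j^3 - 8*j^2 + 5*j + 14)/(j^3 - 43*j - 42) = (j - 2)/(j + 6)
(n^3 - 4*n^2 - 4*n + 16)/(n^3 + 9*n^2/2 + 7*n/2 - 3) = 2*(n^2 - 6*n + 8)/(2*n^2 + 5*n - 3)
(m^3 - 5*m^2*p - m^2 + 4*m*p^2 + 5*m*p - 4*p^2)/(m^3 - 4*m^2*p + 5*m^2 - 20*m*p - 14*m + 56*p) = (m^2 - m*p - m + p)/(m^2 + 5*m - 14)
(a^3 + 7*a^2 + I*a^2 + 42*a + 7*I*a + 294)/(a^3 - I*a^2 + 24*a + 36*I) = (a^2 + 7*a*(1 + I) + 49*I)/(a^2 + 5*I*a - 6)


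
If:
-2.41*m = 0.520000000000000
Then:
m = -0.22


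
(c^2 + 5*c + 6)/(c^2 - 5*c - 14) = (c + 3)/(c - 7)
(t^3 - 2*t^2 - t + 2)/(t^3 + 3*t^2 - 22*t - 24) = (t^2 - 3*t + 2)/(t^2 + 2*t - 24)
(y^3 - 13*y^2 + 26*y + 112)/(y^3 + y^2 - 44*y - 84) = (y - 8)/(y + 6)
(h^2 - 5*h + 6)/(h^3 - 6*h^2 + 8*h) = (h - 3)/(h*(h - 4))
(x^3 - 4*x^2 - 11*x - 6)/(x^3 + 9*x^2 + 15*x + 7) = (x - 6)/(x + 7)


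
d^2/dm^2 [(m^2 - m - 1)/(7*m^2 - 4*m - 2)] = 6*(-7*m^3 - 35*m^2 + 14*m - 6)/(343*m^6 - 588*m^5 + 42*m^4 + 272*m^3 - 12*m^2 - 48*m - 8)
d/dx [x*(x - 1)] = 2*x - 1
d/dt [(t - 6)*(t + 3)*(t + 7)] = 3*t^2 + 8*t - 39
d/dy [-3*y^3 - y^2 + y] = -9*y^2 - 2*y + 1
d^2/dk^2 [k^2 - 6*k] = 2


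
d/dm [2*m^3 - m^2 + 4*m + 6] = 6*m^2 - 2*m + 4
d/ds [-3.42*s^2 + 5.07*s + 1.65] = 5.07 - 6.84*s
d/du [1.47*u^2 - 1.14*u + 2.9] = 2.94*u - 1.14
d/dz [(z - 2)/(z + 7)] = 9/(z + 7)^2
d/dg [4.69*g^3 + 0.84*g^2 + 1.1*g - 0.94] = 14.07*g^2 + 1.68*g + 1.1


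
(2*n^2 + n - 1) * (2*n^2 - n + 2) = 4*n^4 + n^2 + 3*n - 2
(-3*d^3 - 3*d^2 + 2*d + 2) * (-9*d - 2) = 27*d^4 + 33*d^3 - 12*d^2 - 22*d - 4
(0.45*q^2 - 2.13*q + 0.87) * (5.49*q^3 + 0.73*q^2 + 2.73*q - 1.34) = 2.4705*q^5 - 11.3652*q^4 + 4.4499*q^3 - 5.7828*q^2 + 5.2293*q - 1.1658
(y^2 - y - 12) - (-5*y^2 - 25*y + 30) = 6*y^2 + 24*y - 42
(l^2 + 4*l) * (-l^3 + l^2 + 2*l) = -l^5 - 3*l^4 + 6*l^3 + 8*l^2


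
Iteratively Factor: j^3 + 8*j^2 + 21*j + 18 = (j + 2)*(j^2 + 6*j + 9) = (j + 2)*(j + 3)*(j + 3)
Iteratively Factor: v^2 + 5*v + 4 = (v + 4)*(v + 1)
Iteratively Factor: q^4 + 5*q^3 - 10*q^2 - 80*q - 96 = (q + 3)*(q^3 + 2*q^2 - 16*q - 32) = (q + 2)*(q + 3)*(q^2 - 16) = (q + 2)*(q + 3)*(q + 4)*(q - 4)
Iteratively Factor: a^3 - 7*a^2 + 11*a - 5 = (a - 5)*(a^2 - 2*a + 1) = (a - 5)*(a - 1)*(a - 1)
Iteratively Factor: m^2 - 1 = (m + 1)*(m - 1)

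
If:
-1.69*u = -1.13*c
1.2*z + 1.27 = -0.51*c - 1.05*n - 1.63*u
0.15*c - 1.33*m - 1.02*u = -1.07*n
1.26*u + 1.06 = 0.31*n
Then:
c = -0.269453378410813*z - 1.09135861626767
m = 0.801299133298846 - 0.481353333959973*z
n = 0.453375839202321 - 0.732291888110929*z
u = -0.180167051836816*z - 0.729724991942286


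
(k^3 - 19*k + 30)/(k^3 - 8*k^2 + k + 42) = (k^2 + 3*k - 10)/(k^2 - 5*k - 14)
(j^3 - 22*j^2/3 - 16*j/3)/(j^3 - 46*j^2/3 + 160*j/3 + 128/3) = j/(j - 8)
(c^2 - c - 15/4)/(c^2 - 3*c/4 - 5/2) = (-4*c^2 + 4*c + 15)/(-4*c^2 + 3*c + 10)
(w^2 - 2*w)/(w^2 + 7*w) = (w - 2)/(w + 7)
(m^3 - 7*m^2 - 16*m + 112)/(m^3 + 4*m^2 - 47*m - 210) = (m^2 - 16)/(m^2 + 11*m + 30)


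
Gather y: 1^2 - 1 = 0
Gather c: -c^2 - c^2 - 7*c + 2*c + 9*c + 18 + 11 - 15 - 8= -2*c^2 + 4*c + 6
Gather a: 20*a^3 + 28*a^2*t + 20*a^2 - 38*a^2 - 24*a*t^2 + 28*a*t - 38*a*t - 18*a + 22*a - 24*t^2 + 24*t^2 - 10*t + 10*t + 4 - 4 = 20*a^3 + a^2*(28*t - 18) + a*(-24*t^2 - 10*t + 4)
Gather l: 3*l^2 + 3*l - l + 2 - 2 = 3*l^2 + 2*l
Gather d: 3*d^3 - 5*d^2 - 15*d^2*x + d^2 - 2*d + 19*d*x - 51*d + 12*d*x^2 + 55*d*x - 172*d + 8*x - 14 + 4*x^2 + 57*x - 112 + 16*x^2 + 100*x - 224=3*d^3 + d^2*(-15*x - 4) + d*(12*x^2 + 74*x - 225) + 20*x^2 + 165*x - 350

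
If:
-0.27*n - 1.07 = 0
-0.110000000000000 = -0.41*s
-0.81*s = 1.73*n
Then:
No Solution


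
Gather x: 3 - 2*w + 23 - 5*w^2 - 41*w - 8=-5*w^2 - 43*w + 18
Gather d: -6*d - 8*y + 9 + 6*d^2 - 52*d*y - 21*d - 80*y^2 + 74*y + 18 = 6*d^2 + d*(-52*y - 27) - 80*y^2 + 66*y + 27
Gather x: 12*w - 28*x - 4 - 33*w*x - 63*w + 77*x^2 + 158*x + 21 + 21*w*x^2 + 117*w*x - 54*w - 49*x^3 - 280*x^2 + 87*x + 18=-105*w - 49*x^3 + x^2*(21*w - 203) + x*(84*w + 217) + 35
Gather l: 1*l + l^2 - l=l^2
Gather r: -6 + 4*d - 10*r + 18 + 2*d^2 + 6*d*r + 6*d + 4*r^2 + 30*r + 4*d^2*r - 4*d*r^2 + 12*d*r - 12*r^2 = 2*d^2 + 10*d + r^2*(-4*d - 8) + r*(4*d^2 + 18*d + 20) + 12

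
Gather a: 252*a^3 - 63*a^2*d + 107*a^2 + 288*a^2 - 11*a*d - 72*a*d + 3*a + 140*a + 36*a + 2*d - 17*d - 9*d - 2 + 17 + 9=252*a^3 + a^2*(395 - 63*d) + a*(179 - 83*d) - 24*d + 24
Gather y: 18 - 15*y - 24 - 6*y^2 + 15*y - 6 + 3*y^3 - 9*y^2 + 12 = 3*y^3 - 15*y^2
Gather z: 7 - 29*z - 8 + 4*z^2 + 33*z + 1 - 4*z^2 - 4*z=0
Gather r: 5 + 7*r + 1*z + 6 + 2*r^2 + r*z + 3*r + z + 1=2*r^2 + r*(z + 10) + 2*z + 12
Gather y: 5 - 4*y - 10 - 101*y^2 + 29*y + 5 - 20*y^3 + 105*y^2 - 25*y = -20*y^3 + 4*y^2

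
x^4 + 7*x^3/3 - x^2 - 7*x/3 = x*(x - 1)*(x + 1)*(x + 7/3)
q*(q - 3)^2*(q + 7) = q^4 + q^3 - 33*q^2 + 63*q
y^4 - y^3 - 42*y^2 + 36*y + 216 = (y - 6)*(y - 3)*(y + 2)*(y + 6)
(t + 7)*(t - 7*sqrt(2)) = t^2 - 7*sqrt(2)*t + 7*t - 49*sqrt(2)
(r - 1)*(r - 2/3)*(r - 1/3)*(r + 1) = r^4 - r^3 - 7*r^2/9 + r - 2/9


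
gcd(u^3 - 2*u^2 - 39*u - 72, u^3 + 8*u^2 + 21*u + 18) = u^2 + 6*u + 9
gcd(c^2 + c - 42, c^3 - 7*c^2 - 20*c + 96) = 1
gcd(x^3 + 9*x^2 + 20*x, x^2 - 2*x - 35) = x + 5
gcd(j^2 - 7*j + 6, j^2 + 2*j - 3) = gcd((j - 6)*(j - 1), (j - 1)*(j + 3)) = j - 1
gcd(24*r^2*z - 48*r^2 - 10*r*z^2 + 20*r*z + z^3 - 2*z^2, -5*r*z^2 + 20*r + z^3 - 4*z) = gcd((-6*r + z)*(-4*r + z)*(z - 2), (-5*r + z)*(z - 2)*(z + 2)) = z - 2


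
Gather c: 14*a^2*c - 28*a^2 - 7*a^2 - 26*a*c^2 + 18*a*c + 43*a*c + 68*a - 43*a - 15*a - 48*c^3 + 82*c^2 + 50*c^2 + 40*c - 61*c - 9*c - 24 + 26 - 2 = -35*a^2 + 10*a - 48*c^3 + c^2*(132 - 26*a) + c*(14*a^2 + 61*a - 30)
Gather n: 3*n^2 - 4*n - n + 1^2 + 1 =3*n^2 - 5*n + 2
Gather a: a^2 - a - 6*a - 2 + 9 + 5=a^2 - 7*a + 12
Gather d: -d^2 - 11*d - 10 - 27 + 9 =-d^2 - 11*d - 28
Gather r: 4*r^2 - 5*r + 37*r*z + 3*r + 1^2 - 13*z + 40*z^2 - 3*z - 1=4*r^2 + r*(37*z - 2) + 40*z^2 - 16*z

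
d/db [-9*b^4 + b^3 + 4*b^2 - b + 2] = -36*b^3 + 3*b^2 + 8*b - 1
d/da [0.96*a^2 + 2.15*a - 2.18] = 1.92*a + 2.15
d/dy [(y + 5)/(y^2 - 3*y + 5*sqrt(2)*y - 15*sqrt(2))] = (y^2 - 3*y + 5*sqrt(2)*y - (y + 5)*(2*y - 3 + 5*sqrt(2)) - 15*sqrt(2))/(y^2 - 3*y + 5*sqrt(2)*y - 15*sqrt(2))^2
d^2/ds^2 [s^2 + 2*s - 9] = 2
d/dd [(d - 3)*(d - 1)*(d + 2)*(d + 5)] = 4*d^3 + 9*d^2 - 30*d - 19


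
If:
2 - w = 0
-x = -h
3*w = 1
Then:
No Solution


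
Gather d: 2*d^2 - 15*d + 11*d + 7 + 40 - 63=2*d^2 - 4*d - 16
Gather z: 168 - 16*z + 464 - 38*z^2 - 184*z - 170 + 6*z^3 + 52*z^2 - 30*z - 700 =6*z^3 + 14*z^2 - 230*z - 238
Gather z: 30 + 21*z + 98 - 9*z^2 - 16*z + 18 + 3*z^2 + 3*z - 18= -6*z^2 + 8*z + 128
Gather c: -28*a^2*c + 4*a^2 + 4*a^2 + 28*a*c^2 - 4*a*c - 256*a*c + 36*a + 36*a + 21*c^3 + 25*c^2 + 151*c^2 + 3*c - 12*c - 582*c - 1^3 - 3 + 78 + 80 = 8*a^2 + 72*a + 21*c^3 + c^2*(28*a + 176) + c*(-28*a^2 - 260*a - 591) + 154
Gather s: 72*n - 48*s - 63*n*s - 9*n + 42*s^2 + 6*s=63*n + 42*s^2 + s*(-63*n - 42)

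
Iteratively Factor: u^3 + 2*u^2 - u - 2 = (u + 2)*(u^2 - 1) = (u + 1)*(u + 2)*(u - 1)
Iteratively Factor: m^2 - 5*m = (m - 5)*(m)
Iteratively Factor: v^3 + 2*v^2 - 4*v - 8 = (v + 2)*(v^2 - 4) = (v - 2)*(v + 2)*(v + 2)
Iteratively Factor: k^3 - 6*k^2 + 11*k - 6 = (k - 1)*(k^2 - 5*k + 6) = (k - 2)*(k - 1)*(k - 3)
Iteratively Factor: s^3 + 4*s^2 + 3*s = (s)*(s^2 + 4*s + 3) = s*(s + 3)*(s + 1)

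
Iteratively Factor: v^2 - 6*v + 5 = (v - 1)*(v - 5)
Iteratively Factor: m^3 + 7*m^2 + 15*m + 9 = (m + 3)*(m^2 + 4*m + 3) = (m + 1)*(m + 3)*(m + 3)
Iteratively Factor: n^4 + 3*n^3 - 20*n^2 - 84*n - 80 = (n + 2)*(n^3 + n^2 - 22*n - 40) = (n + 2)^2*(n^2 - n - 20) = (n + 2)^2*(n + 4)*(n - 5)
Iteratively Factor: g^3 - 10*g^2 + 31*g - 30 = (g - 2)*(g^2 - 8*g + 15) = (g - 3)*(g - 2)*(g - 5)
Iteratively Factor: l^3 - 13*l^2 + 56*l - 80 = (l - 4)*(l^2 - 9*l + 20) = (l - 5)*(l - 4)*(l - 4)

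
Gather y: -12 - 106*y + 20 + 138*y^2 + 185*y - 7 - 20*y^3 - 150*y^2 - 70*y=-20*y^3 - 12*y^2 + 9*y + 1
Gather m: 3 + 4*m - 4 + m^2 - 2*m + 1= m^2 + 2*m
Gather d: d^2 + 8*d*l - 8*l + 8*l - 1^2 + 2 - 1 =d^2 + 8*d*l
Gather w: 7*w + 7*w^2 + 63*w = 7*w^2 + 70*w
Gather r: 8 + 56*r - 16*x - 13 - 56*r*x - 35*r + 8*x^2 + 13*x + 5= r*(21 - 56*x) + 8*x^2 - 3*x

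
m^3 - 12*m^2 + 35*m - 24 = (m - 8)*(m - 3)*(m - 1)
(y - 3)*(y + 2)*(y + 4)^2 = y^4 + 7*y^3 + 2*y^2 - 64*y - 96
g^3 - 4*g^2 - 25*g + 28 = (g - 7)*(g - 1)*(g + 4)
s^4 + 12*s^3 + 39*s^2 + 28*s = s*(s + 1)*(s + 4)*(s + 7)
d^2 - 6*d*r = d*(d - 6*r)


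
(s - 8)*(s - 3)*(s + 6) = s^3 - 5*s^2 - 42*s + 144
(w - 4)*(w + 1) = w^2 - 3*w - 4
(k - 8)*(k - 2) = k^2 - 10*k + 16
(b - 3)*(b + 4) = b^2 + b - 12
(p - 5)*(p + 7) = p^2 + 2*p - 35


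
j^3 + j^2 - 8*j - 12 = (j - 3)*(j + 2)^2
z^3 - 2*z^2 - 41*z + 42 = (z - 7)*(z - 1)*(z + 6)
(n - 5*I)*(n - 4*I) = n^2 - 9*I*n - 20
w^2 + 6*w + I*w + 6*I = (w + 6)*(w + I)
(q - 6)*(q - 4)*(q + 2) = q^3 - 8*q^2 + 4*q + 48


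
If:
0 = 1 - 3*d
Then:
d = 1/3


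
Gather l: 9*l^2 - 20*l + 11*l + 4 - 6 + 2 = 9*l^2 - 9*l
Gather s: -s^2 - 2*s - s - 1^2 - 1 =-s^2 - 3*s - 2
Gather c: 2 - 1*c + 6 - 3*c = 8 - 4*c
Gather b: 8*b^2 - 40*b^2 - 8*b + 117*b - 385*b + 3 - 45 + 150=-32*b^2 - 276*b + 108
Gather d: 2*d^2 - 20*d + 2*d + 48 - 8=2*d^2 - 18*d + 40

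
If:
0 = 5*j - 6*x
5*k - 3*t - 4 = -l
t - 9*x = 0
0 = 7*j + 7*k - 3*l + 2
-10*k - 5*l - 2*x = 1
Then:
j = -1872/9625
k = -773/9625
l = 7/275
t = -2808/1925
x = -312/1925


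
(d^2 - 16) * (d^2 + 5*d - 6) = d^4 + 5*d^3 - 22*d^2 - 80*d + 96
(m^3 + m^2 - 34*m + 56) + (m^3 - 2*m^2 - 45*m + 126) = 2*m^3 - m^2 - 79*m + 182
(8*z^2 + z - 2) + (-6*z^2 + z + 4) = 2*z^2 + 2*z + 2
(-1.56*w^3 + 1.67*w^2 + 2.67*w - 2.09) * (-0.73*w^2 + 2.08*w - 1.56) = 1.1388*w^5 - 4.4639*w^4 + 3.9581*w^3 + 4.4741*w^2 - 8.5124*w + 3.2604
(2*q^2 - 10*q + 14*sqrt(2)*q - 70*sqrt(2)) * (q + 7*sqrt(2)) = 2*q^3 - 10*q^2 + 28*sqrt(2)*q^2 - 140*sqrt(2)*q + 196*q - 980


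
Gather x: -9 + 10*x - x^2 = -x^2 + 10*x - 9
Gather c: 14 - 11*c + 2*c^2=2*c^2 - 11*c + 14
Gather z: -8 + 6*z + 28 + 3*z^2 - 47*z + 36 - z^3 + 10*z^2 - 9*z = -z^3 + 13*z^2 - 50*z + 56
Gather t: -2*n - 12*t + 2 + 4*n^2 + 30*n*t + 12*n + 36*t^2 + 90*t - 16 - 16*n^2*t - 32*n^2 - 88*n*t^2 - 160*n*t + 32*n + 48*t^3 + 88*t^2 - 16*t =-28*n^2 + 42*n + 48*t^3 + t^2*(124 - 88*n) + t*(-16*n^2 - 130*n + 62) - 14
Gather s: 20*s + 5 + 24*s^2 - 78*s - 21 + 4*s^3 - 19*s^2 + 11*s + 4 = 4*s^3 + 5*s^2 - 47*s - 12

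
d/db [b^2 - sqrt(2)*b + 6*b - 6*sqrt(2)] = 2*b - sqrt(2) + 6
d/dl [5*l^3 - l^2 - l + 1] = 15*l^2 - 2*l - 1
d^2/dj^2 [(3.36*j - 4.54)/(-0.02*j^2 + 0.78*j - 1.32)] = (-(0.04*j - 0.78)*(0.08*j - 1.56)*(3.36*j - 4.54) + (0.4032*j - 5.4232)*(0.02*j^2 - 0.78*j + 1.32))/(0.02*j^2 - 0.78*j + 1.32)^3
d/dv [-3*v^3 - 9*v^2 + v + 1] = -9*v^2 - 18*v + 1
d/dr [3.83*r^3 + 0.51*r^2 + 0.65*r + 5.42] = 11.49*r^2 + 1.02*r + 0.65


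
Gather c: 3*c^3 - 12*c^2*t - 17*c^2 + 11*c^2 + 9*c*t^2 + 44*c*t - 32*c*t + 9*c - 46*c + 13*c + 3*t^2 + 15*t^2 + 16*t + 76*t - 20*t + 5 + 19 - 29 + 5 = 3*c^3 + c^2*(-12*t - 6) + c*(9*t^2 + 12*t - 24) + 18*t^2 + 72*t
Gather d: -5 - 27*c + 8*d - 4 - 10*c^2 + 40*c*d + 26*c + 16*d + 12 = -10*c^2 - c + d*(40*c + 24) + 3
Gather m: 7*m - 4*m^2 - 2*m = -4*m^2 + 5*m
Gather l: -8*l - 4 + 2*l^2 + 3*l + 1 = 2*l^2 - 5*l - 3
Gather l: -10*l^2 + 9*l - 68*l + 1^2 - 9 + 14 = -10*l^2 - 59*l + 6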